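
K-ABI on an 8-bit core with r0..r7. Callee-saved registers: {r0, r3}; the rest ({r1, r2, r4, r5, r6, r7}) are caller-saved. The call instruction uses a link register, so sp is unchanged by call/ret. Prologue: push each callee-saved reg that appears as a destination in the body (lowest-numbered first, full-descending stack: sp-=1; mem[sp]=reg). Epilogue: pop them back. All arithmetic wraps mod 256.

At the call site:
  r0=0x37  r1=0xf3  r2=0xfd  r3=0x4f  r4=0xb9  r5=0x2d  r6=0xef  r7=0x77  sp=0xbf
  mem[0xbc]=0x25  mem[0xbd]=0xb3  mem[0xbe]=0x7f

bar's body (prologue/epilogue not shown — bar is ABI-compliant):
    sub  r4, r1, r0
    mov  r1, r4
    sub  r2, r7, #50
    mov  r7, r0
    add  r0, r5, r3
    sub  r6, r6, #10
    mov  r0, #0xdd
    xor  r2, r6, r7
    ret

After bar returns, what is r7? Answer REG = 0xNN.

REG = 0x37

prologue: push r0 → mem[0xbe]=0x37, sp=0xbe
body[0] sub  r4, r1, r0 → r4=0xbc
body[1] mov  r1, r4 → r1=0xbc
body[2] sub  r2, r7, #50 → r2=0x45
body[3] mov  r7, r0 → r7=0x37
body[4] add  r0, r5, r3 → r0=0x7c
body[5] sub  r6, r6, #10 → r6=0xe5
body[6] mov  r0, #0xdd → r0=0xdd
body[7] xor  r2, r6, r7 → r2=0xd2
epilogue: pop r0=0x37, sp=0xbf
r7 is caller-saved → body value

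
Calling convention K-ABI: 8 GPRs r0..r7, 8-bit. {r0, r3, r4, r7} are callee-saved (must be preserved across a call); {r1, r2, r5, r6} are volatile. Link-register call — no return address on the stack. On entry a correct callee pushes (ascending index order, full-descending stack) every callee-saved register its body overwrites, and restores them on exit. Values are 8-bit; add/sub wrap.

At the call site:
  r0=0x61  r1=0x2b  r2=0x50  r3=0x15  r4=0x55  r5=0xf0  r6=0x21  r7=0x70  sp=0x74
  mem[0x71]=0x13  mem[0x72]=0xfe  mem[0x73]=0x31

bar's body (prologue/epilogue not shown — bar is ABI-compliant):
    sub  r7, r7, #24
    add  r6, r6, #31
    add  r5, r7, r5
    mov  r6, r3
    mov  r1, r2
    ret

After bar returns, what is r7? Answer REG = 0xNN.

prologue: push r7 -> mem[0x73]=0x70, sp=0x73
body[0] sub  r7, r7, #24 -> r7=0x58
body[1] add  r6, r6, #31 -> r6=0x40
body[2] add  r5, r7, r5 -> r5=0x48
body[3] mov  r6, r3 -> r6=0x15
body[4] mov  r1, r2 -> r1=0x50
epilogue: pop r7=0x70, sp=0x74
r7 is callee-saved -> restored

REG = 0x70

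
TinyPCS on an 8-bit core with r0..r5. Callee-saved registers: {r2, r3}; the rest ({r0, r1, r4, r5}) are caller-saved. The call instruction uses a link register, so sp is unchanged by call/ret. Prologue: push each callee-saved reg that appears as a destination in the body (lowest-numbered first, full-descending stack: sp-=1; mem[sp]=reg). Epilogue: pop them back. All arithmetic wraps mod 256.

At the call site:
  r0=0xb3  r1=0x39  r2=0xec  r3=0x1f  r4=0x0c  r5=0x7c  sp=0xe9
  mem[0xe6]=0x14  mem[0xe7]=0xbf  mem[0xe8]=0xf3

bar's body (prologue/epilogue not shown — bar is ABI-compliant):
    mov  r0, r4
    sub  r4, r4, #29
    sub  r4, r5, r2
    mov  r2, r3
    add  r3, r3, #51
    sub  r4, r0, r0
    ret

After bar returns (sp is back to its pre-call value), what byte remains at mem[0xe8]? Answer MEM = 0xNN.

MEM = 0xec

prologue: push r2 -> mem[0xe8]=0xec, sp=0xe8
prologue: push r3 -> mem[0xe7]=0x1f, sp=0xe7
body[0] mov  r0, r4 -> r0=0x0c
body[1] sub  r4, r4, #29 -> r4=0xef
body[2] sub  r4, r5, r2 -> r4=0x90
body[3] mov  r2, r3 -> r2=0x1f
body[4] add  r3, r3, #51 -> r3=0x52
body[5] sub  r4, r0, r0 -> r4=0x00
epilogue: pop r3=0x1f, sp=0xe8
epilogue: pop r2=0xec, sp=0xe9
prologue pushed ['r2', 'r3'] at ['0xe8', '0xe7']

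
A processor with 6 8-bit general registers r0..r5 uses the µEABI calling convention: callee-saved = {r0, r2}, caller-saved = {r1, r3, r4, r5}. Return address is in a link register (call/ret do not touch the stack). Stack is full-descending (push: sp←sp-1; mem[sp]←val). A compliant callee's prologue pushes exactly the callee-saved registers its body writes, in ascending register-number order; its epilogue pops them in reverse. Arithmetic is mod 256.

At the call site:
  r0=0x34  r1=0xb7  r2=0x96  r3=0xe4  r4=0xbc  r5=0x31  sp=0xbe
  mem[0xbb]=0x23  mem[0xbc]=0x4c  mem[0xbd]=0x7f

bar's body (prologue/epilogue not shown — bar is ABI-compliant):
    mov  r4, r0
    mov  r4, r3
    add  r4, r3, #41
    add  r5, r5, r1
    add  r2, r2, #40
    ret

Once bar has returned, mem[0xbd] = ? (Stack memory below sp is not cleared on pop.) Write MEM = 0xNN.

prologue: push r2 -> mem[0xbd]=0x96, sp=0xbd
body[0] mov  r4, r0 -> r4=0x34
body[1] mov  r4, r3 -> r4=0xe4
body[2] add  r4, r3, #41 -> r4=0x0d
body[3] add  r5, r5, r1 -> r5=0xe8
body[4] add  r2, r2, #40 -> r2=0xbe
epilogue: pop r2=0x96, sp=0xbe
prologue pushed ['r2'] at ['0xbd']

MEM = 0x96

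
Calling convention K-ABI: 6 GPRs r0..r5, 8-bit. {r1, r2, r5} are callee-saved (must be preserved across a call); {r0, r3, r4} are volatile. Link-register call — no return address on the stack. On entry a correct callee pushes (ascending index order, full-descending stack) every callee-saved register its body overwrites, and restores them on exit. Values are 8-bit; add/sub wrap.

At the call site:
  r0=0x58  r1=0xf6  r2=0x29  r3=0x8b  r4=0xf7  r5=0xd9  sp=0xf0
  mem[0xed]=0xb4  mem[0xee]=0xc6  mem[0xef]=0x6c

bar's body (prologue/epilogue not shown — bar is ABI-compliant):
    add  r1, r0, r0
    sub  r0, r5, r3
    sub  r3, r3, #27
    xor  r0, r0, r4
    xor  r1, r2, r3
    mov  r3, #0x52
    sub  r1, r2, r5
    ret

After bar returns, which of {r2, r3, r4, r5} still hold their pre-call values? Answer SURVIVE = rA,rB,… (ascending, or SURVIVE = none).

prologue: push r1 → mem[0xef]=0xf6, sp=0xef
body[0] add  r1, r0, r0 → r1=0xb0
body[1] sub  r0, r5, r3 → r0=0x4e
body[2] sub  r3, r3, #27 → r3=0x70
body[3] xor  r0, r0, r4 → r0=0xb9
body[4] xor  r1, r2, r3 → r1=0x59
body[5] mov  r3, #0x52 → r3=0x52
body[6] sub  r1, r2, r5 → r1=0x50
epilogue: pop r1=0xf6, sp=0xf0
r2: callee-saved, written=False
r3: caller-saved, written=True
r4: caller-saved, written=False
r5: callee-saved, written=False

SURVIVE = r2,r4,r5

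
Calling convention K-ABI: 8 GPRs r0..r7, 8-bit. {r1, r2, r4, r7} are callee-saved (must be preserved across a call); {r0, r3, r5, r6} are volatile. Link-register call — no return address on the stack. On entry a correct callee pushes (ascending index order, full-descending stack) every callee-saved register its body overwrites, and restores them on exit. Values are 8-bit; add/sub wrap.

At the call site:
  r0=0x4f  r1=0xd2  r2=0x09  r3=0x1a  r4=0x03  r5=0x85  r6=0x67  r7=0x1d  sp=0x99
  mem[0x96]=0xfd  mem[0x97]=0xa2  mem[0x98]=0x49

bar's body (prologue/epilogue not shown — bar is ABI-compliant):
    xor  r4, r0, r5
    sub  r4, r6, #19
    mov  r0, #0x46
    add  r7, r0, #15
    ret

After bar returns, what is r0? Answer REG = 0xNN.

prologue: push r4 → mem[0x98]=0x03, sp=0x98
prologue: push r7 → mem[0x97]=0x1d, sp=0x97
body[0] xor  r4, r0, r5 → r4=0xca
body[1] sub  r4, r6, #19 → r4=0x54
body[2] mov  r0, #0x46 → r0=0x46
body[3] add  r7, r0, #15 → r7=0x55
epilogue: pop r7=0x1d, sp=0x98
epilogue: pop r4=0x03, sp=0x99
r0 is caller-saved → body value

REG = 0x46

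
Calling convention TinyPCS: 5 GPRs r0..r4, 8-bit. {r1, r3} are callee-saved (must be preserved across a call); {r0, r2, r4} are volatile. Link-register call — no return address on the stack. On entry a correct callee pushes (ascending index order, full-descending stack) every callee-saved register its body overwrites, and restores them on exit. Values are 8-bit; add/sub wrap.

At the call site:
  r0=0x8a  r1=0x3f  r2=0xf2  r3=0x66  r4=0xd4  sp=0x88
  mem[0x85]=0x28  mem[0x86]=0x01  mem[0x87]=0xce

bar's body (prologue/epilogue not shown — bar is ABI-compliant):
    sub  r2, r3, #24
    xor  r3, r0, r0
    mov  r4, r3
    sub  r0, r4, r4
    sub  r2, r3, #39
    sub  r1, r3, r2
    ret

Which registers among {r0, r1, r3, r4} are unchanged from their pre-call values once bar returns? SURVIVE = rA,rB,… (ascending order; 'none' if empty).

SURVIVE = r1,r3

prologue: push r1 → mem[0x87]=0x3f, sp=0x87
prologue: push r3 → mem[0x86]=0x66, sp=0x86
body[0] sub  r2, r3, #24 → r2=0x4e
body[1] xor  r3, r0, r0 → r3=0x00
body[2] mov  r4, r3 → r4=0x00
body[3] sub  r0, r4, r4 → r0=0x00
body[4] sub  r2, r3, #39 → r2=0xd9
body[5] sub  r1, r3, r2 → r1=0x27
epilogue: pop r3=0x66, sp=0x87
epilogue: pop r1=0x3f, sp=0x88
r0: caller-saved, written=True
r1: callee-saved, written=True
r3: callee-saved, written=True
r4: caller-saved, written=True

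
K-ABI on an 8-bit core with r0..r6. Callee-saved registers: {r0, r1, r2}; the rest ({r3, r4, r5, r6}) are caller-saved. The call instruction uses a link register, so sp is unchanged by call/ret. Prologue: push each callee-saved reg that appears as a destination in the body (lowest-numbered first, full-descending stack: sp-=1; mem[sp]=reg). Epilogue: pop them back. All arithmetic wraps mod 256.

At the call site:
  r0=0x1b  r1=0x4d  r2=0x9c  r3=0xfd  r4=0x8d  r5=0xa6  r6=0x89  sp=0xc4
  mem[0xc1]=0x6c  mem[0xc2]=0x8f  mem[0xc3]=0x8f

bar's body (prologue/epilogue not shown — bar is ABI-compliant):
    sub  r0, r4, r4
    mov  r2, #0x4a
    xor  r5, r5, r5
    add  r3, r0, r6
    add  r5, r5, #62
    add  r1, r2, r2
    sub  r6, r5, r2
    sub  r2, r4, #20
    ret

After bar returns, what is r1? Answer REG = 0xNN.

REG = 0x4d

prologue: push r0 → mem[0xc3]=0x1b, sp=0xc3
prologue: push r1 → mem[0xc2]=0x4d, sp=0xc2
prologue: push r2 → mem[0xc1]=0x9c, sp=0xc1
body[0] sub  r0, r4, r4 → r0=0x00
body[1] mov  r2, #0x4a → r2=0x4a
body[2] xor  r5, r5, r5 → r5=0x00
body[3] add  r3, r0, r6 → r3=0x89
body[4] add  r5, r5, #62 → r5=0x3e
body[5] add  r1, r2, r2 → r1=0x94
body[6] sub  r6, r5, r2 → r6=0xf4
body[7] sub  r2, r4, #20 → r2=0x79
epilogue: pop r2=0x9c, sp=0xc2
epilogue: pop r1=0x4d, sp=0xc3
epilogue: pop r0=0x1b, sp=0xc4
r1 is callee-saved → restored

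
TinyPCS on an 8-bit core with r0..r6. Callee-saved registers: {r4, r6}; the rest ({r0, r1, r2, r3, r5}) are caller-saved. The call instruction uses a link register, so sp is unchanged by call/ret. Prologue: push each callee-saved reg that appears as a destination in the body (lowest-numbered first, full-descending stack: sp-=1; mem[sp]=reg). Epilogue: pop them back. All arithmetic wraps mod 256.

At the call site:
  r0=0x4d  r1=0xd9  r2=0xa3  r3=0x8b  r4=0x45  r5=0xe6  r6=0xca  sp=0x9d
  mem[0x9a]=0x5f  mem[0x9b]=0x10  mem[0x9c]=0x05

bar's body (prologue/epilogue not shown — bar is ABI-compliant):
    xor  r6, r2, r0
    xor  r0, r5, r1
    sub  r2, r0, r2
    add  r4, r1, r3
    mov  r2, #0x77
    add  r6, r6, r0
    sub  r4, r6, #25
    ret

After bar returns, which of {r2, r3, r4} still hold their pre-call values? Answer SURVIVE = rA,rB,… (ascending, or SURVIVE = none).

SURVIVE = r3,r4

prologue: push r4 -> mem[0x9c]=0x45, sp=0x9c
prologue: push r6 -> mem[0x9b]=0xca, sp=0x9b
body[0] xor  r6, r2, r0 -> r6=0xee
body[1] xor  r0, r5, r1 -> r0=0x3f
body[2] sub  r2, r0, r2 -> r2=0x9c
body[3] add  r4, r1, r3 -> r4=0x64
body[4] mov  r2, #0x77 -> r2=0x77
body[5] add  r6, r6, r0 -> r6=0x2d
body[6] sub  r4, r6, #25 -> r4=0x14
epilogue: pop r6=0xca, sp=0x9c
epilogue: pop r4=0x45, sp=0x9d
r2: caller-saved, written=True
r3: caller-saved, written=False
r4: callee-saved, written=True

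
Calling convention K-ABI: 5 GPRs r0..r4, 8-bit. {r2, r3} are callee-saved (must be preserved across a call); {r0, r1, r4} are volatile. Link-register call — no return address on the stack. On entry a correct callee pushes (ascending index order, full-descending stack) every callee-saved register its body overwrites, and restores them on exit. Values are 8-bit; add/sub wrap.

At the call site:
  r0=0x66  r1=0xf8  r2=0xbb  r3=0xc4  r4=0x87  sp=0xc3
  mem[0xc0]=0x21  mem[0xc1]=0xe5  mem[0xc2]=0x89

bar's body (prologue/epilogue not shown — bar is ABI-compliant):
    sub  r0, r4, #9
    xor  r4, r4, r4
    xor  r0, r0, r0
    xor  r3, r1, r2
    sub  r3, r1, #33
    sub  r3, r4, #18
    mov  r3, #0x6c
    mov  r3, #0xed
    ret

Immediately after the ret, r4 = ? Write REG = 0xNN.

prologue: push r3 -> mem[0xc2]=0xc4, sp=0xc2
body[0] sub  r0, r4, #9 -> r0=0x7e
body[1] xor  r4, r4, r4 -> r4=0x00
body[2] xor  r0, r0, r0 -> r0=0x00
body[3] xor  r3, r1, r2 -> r3=0x43
body[4] sub  r3, r1, #33 -> r3=0xd7
body[5] sub  r3, r4, #18 -> r3=0xee
body[6] mov  r3, #0x6c -> r3=0x6c
body[7] mov  r3, #0xed -> r3=0xed
epilogue: pop r3=0xc4, sp=0xc3
r4 is caller-saved -> body value

REG = 0x00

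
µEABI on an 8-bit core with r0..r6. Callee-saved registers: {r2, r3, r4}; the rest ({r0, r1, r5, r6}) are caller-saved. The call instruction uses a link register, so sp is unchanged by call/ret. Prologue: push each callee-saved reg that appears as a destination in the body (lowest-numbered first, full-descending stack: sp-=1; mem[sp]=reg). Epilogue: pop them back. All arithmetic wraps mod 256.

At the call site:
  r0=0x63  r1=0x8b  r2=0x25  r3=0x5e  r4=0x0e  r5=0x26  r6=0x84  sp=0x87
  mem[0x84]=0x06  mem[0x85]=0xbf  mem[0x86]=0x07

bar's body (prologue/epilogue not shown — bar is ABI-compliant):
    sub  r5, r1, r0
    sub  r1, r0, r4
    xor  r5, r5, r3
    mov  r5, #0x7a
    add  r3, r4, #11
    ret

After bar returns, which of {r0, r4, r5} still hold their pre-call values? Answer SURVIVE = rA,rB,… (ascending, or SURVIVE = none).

SURVIVE = r0,r4

prologue: push r3 → mem[0x86]=0x5e, sp=0x86
body[0] sub  r5, r1, r0 → r5=0x28
body[1] sub  r1, r0, r4 → r1=0x55
body[2] xor  r5, r5, r3 → r5=0x76
body[3] mov  r5, #0x7a → r5=0x7a
body[4] add  r3, r4, #11 → r3=0x19
epilogue: pop r3=0x5e, sp=0x87
r0: caller-saved, written=False
r4: callee-saved, written=False
r5: caller-saved, written=True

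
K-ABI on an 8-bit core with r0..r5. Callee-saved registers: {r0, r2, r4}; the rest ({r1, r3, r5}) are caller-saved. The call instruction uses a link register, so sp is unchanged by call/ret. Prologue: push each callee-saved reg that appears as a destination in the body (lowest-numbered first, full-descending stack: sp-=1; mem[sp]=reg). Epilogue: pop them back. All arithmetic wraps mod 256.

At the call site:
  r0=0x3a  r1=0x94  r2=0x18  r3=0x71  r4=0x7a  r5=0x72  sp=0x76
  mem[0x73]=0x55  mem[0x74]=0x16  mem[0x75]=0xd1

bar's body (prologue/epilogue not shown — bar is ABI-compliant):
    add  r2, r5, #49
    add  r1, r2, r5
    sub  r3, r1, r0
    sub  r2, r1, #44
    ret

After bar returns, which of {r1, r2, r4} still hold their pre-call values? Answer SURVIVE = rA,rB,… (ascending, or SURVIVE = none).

SURVIVE = r2,r4

prologue: push r2 -> mem[0x75]=0x18, sp=0x75
body[0] add  r2, r5, #49 -> r2=0xa3
body[1] add  r1, r2, r5 -> r1=0x15
body[2] sub  r3, r1, r0 -> r3=0xdb
body[3] sub  r2, r1, #44 -> r2=0xe9
epilogue: pop r2=0x18, sp=0x76
r1: caller-saved, written=True
r2: callee-saved, written=True
r4: callee-saved, written=False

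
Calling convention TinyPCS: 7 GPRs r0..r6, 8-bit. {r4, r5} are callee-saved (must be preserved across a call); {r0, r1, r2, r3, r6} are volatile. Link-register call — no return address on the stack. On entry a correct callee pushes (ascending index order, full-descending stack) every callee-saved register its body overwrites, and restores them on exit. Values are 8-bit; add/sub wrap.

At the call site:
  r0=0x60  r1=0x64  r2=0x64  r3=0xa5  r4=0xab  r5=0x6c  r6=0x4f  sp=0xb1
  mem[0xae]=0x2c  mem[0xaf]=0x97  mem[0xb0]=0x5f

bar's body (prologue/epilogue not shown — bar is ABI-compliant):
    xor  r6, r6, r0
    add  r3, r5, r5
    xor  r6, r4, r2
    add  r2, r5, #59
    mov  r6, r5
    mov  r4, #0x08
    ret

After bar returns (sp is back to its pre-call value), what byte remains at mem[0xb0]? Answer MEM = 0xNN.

MEM = 0xab

prologue: push r4 -> mem[0xb0]=0xab, sp=0xb0
body[0] xor  r6, r6, r0 -> r6=0x2f
body[1] add  r3, r5, r5 -> r3=0xd8
body[2] xor  r6, r4, r2 -> r6=0xcf
body[3] add  r2, r5, #59 -> r2=0xa7
body[4] mov  r6, r5 -> r6=0x6c
body[5] mov  r4, #0x08 -> r4=0x08
epilogue: pop r4=0xab, sp=0xb1
prologue pushed ['r4'] at ['0xb0']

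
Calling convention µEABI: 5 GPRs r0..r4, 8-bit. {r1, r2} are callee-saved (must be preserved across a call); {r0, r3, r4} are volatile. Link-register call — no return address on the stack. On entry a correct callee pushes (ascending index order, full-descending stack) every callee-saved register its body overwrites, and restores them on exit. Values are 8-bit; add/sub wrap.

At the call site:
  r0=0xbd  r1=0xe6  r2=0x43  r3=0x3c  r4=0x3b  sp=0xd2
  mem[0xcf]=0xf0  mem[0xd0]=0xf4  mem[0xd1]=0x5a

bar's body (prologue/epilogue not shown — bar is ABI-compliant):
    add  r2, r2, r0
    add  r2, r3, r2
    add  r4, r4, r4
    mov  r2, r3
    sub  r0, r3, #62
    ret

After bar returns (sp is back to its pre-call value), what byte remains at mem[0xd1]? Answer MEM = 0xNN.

prologue: push r2 -> mem[0xd1]=0x43, sp=0xd1
body[0] add  r2, r2, r0 -> r2=0x00
body[1] add  r2, r3, r2 -> r2=0x3c
body[2] add  r4, r4, r4 -> r4=0x76
body[3] mov  r2, r3 -> r2=0x3c
body[4] sub  r0, r3, #62 -> r0=0xfe
epilogue: pop r2=0x43, sp=0xd2
prologue pushed ['r2'] at ['0xd1']

MEM = 0x43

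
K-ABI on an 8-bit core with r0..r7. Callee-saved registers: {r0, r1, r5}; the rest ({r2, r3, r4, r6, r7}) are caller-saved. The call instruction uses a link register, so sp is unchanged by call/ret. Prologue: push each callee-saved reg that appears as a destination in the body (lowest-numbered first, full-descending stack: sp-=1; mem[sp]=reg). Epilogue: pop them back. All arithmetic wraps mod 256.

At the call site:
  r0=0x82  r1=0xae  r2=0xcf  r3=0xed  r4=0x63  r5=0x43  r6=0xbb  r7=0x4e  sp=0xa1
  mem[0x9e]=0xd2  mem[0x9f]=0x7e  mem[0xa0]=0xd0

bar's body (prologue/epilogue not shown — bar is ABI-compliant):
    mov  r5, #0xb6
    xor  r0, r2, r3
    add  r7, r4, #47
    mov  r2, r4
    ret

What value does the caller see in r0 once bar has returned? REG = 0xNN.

REG = 0x82

prologue: push r0 → mem[0xa0]=0x82, sp=0xa0
prologue: push r5 → mem[0x9f]=0x43, sp=0x9f
body[0] mov  r5, #0xb6 → r5=0xb6
body[1] xor  r0, r2, r3 → r0=0x22
body[2] add  r7, r4, #47 → r7=0x92
body[3] mov  r2, r4 → r2=0x63
epilogue: pop r5=0x43, sp=0xa0
epilogue: pop r0=0x82, sp=0xa1
r0 is callee-saved → restored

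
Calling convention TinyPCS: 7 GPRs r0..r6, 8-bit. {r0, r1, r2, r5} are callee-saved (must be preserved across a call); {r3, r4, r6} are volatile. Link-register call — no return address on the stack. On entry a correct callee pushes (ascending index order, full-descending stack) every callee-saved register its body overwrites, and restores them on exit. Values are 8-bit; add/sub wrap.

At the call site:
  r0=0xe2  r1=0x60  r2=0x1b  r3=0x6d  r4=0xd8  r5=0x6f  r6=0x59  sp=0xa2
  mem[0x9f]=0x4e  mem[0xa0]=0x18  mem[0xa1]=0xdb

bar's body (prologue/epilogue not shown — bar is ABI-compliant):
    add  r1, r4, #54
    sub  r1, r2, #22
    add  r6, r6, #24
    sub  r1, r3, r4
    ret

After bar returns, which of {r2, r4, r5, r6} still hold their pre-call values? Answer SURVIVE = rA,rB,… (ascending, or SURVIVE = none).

SURVIVE = r2,r4,r5

prologue: push r1 -> mem[0xa1]=0x60, sp=0xa1
body[0] add  r1, r4, #54 -> r1=0x0e
body[1] sub  r1, r2, #22 -> r1=0x05
body[2] add  r6, r6, #24 -> r6=0x71
body[3] sub  r1, r3, r4 -> r1=0x95
epilogue: pop r1=0x60, sp=0xa2
r2: callee-saved, written=False
r4: caller-saved, written=False
r5: callee-saved, written=False
r6: caller-saved, written=True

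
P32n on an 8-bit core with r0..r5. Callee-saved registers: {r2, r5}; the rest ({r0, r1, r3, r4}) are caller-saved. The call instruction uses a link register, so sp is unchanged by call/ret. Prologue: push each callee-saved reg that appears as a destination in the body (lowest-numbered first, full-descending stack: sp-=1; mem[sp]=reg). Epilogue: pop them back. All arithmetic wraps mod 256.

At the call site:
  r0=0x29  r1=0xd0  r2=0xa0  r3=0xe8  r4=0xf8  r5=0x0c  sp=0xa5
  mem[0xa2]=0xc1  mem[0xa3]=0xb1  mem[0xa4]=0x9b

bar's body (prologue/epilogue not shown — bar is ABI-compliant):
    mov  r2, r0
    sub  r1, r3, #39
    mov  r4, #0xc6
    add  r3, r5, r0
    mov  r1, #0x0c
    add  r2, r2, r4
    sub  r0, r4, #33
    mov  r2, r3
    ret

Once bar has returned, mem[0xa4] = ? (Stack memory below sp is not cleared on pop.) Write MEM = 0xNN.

prologue: push r2 -> mem[0xa4]=0xa0, sp=0xa4
body[0] mov  r2, r0 -> r2=0x29
body[1] sub  r1, r3, #39 -> r1=0xc1
body[2] mov  r4, #0xc6 -> r4=0xc6
body[3] add  r3, r5, r0 -> r3=0x35
body[4] mov  r1, #0x0c -> r1=0x0c
body[5] add  r2, r2, r4 -> r2=0xef
body[6] sub  r0, r4, #33 -> r0=0xa5
body[7] mov  r2, r3 -> r2=0x35
epilogue: pop r2=0xa0, sp=0xa5
prologue pushed ['r2'] at ['0xa4']

MEM = 0xa0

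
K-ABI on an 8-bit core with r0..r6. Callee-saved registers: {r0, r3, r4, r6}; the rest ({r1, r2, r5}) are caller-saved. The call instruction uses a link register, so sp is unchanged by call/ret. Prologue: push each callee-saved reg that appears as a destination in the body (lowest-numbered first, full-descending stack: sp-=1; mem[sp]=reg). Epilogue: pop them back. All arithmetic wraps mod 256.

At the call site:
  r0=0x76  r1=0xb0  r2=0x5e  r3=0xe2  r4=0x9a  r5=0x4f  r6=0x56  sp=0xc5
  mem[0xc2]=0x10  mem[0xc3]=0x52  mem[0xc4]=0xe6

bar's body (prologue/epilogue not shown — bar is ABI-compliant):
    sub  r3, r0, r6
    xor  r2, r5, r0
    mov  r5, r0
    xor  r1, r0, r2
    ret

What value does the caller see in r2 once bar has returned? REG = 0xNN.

prologue: push r3 → mem[0xc4]=0xe2, sp=0xc4
body[0] sub  r3, r0, r6 → r3=0x20
body[1] xor  r2, r5, r0 → r2=0x39
body[2] mov  r5, r0 → r5=0x76
body[3] xor  r1, r0, r2 → r1=0x4f
epilogue: pop r3=0xe2, sp=0xc5
r2 is caller-saved → body value

REG = 0x39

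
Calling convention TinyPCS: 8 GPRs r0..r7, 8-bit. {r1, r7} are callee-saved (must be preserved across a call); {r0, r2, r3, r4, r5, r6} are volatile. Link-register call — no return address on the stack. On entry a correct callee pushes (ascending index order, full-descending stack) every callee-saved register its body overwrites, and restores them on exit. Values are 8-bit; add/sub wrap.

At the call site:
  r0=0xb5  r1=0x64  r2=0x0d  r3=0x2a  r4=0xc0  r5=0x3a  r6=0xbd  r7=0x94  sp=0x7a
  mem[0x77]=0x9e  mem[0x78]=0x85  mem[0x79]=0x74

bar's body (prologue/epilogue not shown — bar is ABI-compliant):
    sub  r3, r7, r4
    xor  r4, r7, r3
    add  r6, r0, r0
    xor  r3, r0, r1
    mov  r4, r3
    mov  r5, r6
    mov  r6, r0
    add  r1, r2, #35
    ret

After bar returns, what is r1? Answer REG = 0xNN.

prologue: push r1 -> mem[0x79]=0x64, sp=0x79
body[0] sub  r3, r7, r4 -> r3=0xd4
body[1] xor  r4, r7, r3 -> r4=0x40
body[2] add  r6, r0, r0 -> r6=0x6a
body[3] xor  r3, r0, r1 -> r3=0xd1
body[4] mov  r4, r3 -> r4=0xd1
body[5] mov  r5, r6 -> r5=0x6a
body[6] mov  r6, r0 -> r6=0xb5
body[7] add  r1, r2, #35 -> r1=0x30
epilogue: pop r1=0x64, sp=0x7a
r1 is callee-saved -> restored

REG = 0x64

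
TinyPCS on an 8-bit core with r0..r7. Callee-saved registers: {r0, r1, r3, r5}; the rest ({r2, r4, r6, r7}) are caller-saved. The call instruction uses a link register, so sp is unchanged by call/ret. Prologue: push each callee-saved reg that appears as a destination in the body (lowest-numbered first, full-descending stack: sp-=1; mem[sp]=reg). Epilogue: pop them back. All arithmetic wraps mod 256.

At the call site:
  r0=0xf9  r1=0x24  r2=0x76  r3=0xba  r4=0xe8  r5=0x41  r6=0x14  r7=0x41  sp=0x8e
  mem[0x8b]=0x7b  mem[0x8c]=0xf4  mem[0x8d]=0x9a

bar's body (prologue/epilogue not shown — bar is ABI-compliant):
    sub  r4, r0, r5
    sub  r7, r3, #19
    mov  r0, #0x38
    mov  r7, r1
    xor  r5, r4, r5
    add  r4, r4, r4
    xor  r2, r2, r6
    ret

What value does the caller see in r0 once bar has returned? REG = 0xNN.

prologue: push r0 → mem[0x8d]=0xf9, sp=0x8d
prologue: push r5 → mem[0x8c]=0x41, sp=0x8c
body[0] sub  r4, r0, r5 → r4=0xb8
body[1] sub  r7, r3, #19 → r7=0xa7
body[2] mov  r0, #0x38 → r0=0x38
body[3] mov  r7, r1 → r7=0x24
body[4] xor  r5, r4, r5 → r5=0xf9
body[5] add  r4, r4, r4 → r4=0x70
body[6] xor  r2, r2, r6 → r2=0x62
epilogue: pop r5=0x41, sp=0x8d
epilogue: pop r0=0xf9, sp=0x8e
r0 is callee-saved → restored

REG = 0xf9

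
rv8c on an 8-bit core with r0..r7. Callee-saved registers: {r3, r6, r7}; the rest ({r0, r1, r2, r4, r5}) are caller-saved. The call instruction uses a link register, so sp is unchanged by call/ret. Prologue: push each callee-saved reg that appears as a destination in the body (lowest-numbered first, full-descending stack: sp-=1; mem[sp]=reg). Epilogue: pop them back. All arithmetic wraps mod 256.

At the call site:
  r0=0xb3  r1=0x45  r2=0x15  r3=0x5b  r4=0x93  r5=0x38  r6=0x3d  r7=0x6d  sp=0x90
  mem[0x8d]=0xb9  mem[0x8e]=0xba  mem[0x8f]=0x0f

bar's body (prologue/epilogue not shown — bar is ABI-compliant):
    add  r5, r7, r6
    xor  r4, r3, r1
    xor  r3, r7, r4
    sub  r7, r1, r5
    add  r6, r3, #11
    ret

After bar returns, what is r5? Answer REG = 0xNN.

REG = 0xaa

prologue: push r3 -> mem[0x8f]=0x5b, sp=0x8f
prologue: push r6 -> mem[0x8e]=0x3d, sp=0x8e
prologue: push r7 -> mem[0x8d]=0x6d, sp=0x8d
body[0] add  r5, r7, r6 -> r5=0xaa
body[1] xor  r4, r3, r1 -> r4=0x1e
body[2] xor  r3, r7, r4 -> r3=0x73
body[3] sub  r7, r1, r5 -> r7=0x9b
body[4] add  r6, r3, #11 -> r6=0x7e
epilogue: pop r7=0x6d, sp=0x8e
epilogue: pop r6=0x3d, sp=0x8f
epilogue: pop r3=0x5b, sp=0x90
r5 is caller-saved -> body value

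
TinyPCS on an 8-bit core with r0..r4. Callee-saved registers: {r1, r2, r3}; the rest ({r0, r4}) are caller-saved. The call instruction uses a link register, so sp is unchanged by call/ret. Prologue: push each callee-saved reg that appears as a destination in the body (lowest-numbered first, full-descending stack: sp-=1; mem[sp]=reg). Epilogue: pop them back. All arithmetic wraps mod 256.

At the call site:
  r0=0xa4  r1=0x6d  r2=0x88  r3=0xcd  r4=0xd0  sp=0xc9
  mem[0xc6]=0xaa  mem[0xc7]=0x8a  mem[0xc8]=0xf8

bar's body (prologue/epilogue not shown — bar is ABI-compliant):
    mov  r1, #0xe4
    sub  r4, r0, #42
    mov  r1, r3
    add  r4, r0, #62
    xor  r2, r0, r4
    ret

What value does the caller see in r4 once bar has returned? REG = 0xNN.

REG = 0xe2

prologue: push r1 → mem[0xc8]=0x6d, sp=0xc8
prologue: push r2 → mem[0xc7]=0x88, sp=0xc7
body[0] mov  r1, #0xe4 → r1=0xe4
body[1] sub  r4, r0, #42 → r4=0x7a
body[2] mov  r1, r3 → r1=0xcd
body[3] add  r4, r0, #62 → r4=0xe2
body[4] xor  r2, r0, r4 → r2=0x46
epilogue: pop r2=0x88, sp=0xc8
epilogue: pop r1=0x6d, sp=0xc9
r4 is caller-saved → body value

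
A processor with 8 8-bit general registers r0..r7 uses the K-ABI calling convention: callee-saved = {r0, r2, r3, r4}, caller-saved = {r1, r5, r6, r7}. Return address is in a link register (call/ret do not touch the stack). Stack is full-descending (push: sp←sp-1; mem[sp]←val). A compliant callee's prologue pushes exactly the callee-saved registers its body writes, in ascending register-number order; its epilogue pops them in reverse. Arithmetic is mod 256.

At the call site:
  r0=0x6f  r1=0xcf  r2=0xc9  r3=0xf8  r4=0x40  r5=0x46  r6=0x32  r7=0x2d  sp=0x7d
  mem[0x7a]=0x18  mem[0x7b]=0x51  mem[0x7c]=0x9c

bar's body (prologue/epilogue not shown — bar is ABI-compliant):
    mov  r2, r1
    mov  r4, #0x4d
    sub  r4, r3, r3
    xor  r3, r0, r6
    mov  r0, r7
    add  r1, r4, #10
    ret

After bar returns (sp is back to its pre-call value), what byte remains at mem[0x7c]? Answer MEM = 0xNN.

prologue: push r0 -> mem[0x7c]=0x6f, sp=0x7c
prologue: push r2 -> mem[0x7b]=0xc9, sp=0x7b
prologue: push r3 -> mem[0x7a]=0xf8, sp=0x7a
prologue: push r4 -> mem[0x79]=0x40, sp=0x79
body[0] mov  r2, r1 -> r2=0xcf
body[1] mov  r4, #0x4d -> r4=0x4d
body[2] sub  r4, r3, r3 -> r4=0x00
body[3] xor  r3, r0, r6 -> r3=0x5d
body[4] mov  r0, r7 -> r0=0x2d
body[5] add  r1, r4, #10 -> r1=0x0a
epilogue: pop r4=0x40, sp=0x7a
epilogue: pop r3=0xf8, sp=0x7b
epilogue: pop r2=0xc9, sp=0x7c
epilogue: pop r0=0x6f, sp=0x7d
prologue pushed ['r0', 'r2', 'r3', 'r4'] at ['0x7c', '0x7b', '0x7a', '0x79']

MEM = 0x6f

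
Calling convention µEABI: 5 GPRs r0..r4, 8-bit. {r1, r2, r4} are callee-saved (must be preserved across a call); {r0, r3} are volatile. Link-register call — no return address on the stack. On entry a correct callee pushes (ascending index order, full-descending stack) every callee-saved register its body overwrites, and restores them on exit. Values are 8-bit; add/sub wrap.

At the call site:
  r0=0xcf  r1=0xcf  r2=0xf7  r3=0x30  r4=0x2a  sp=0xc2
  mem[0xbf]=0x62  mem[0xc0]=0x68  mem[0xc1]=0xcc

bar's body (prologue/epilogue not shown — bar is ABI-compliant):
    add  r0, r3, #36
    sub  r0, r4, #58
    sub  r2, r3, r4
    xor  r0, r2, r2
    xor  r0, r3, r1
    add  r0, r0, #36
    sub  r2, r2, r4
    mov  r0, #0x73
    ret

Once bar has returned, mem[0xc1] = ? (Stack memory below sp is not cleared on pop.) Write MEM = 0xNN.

MEM = 0xf7

prologue: push r2 -> mem[0xc1]=0xf7, sp=0xc1
body[0] add  r0, r3, #36 -> r0=0x54
body[1] sub  r0, r4, #58 -> r0=0xf0
body[2] sub  r2, r3, r4 -> r2=0x06
body[3] xor  r0, r2, r2 -> r0=0x00
body[4] xor  r0, r3, r1 -> r0=0xff
body[5] add  r0, r0, #36 -> r0=0x23
body[6] sub  r2, r2, r4 -> r2=0xdc
body[7] mov  r0, #0x73 -> r0=0x73
epilogue: pop r2=0xf7, sp=0xc2
prologue pushed ['r2'] at ['0xc1']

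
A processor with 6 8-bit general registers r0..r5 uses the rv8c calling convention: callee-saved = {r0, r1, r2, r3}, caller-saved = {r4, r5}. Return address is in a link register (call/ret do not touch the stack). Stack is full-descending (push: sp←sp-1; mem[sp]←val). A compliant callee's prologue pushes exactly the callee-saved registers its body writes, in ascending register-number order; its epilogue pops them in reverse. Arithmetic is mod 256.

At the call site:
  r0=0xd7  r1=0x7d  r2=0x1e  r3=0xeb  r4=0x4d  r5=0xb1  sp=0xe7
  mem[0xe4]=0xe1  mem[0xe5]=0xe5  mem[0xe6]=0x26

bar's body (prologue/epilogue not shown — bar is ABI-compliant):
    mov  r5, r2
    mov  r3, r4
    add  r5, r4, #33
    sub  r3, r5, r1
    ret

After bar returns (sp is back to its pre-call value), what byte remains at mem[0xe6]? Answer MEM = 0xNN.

prologue: push r3 -> mem[0xe6]=0xeb, sp=0xe6
body[0] mov  r5, r2 -> r5=0x1e
body[1] mov  r3, r4 -> r3=0x4d
body[2] add  r5, r4, #33 -> r5=0x6e
body[3] sub  r3, r5, r1 -> r3=0xf1
epilogue: pop r3=0xeb, sp=0xe7
prologue pushed ['r3'] at ['0xe6']

MEM = 0xeb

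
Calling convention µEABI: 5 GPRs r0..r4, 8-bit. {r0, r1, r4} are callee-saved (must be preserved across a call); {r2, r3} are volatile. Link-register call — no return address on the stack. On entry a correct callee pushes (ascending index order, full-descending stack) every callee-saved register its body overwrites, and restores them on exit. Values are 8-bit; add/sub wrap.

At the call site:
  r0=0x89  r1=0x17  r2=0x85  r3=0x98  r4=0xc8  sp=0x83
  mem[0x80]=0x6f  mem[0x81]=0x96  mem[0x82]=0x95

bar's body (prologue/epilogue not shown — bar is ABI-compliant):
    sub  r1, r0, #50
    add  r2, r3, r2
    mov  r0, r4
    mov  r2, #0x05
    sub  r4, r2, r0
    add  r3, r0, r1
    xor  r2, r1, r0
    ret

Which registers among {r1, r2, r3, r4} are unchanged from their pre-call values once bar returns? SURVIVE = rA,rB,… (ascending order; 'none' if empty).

SURVIVE = r1,r4

prologue: push r0 -> mem[0x82]=0x89, sp=0x82
prologue: push r1 -> mem[0x81]=0x17, sp=0x81
prologue: push r4 -> mem[0x80]=0xc8, sp=0x80
body[0] sub  r1, r0, #50 -> r1=0x57
body[1] add  r2, r3, r2 -> r2=0x1d
body[2] mov  r0, r4 -> r0=0xc8
body[3] mov  r2, #0x05 -> r2=0x05
body[4] sub  r4, r2, r0 -> r4=0x3d
body[5] add  r3, r0, r1 -> r3=0x1f
body[6] xor  r2, r1, r0 -> r2=0x9f
epilogue: pop r4=0xc8, sp=0x81
epilogue: pop r1=0x17, sp=0x82
epilogue: pop r0=0x89, sp=0x83
r1: callee-saved, written=True
r2: caller-saved, written=True
r3: caller-saved, written=True
r4: callee-saved, written=True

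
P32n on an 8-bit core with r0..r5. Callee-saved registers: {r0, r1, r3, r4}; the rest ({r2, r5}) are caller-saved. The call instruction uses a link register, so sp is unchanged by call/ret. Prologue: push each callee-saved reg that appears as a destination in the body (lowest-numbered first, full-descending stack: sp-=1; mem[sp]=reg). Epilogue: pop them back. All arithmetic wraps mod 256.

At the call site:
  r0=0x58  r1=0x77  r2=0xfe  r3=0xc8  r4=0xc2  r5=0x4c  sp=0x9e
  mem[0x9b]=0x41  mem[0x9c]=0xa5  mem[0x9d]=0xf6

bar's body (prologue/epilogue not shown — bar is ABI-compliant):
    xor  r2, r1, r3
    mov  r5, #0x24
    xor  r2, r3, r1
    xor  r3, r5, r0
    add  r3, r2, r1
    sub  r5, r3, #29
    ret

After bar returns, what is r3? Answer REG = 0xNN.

REG = 0xc8

prologue: push r3 → mem[0x9d]=0xc8, sp=0x9d
body[0] xor  r2, r1, r3 → r2=0xbf
body[1] mov  r5, #0x24 → r5=0x24
body[2] xor  r2, r3, r1 → r2=0xbf
body[3] xor  r3, r5, r0 → r3=0x7c
body[4] add  r3, r2, r1 → r3=0x36
body[5] sub  r5, r3, #29 → r5=0x19
epilogue: pop r3=0xc8, sp=0x9e
r3 is callee-saved → restored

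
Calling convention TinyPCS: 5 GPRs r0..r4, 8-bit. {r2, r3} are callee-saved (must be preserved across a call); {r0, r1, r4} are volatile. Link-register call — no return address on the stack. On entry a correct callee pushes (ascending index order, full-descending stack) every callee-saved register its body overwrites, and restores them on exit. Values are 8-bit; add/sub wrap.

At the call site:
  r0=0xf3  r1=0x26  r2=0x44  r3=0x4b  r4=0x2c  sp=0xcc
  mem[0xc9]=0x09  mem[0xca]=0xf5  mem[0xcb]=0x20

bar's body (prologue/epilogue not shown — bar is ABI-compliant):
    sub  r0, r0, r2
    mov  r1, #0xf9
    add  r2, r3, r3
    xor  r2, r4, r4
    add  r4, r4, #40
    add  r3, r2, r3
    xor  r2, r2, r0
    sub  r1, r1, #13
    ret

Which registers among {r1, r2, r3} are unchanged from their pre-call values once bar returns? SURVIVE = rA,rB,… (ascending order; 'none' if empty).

prologue: push r2 -> mem[0xcb]=0x44, sp=0xcb
prologue: push r3 -> mem[0xca]=0x4b, sp=0xca
body[0] sub  r0, r0, r2 -> r0=0xaf
body[1] mov  r1, #0xf9 -> r1=0xf9
body[2] add  r2, r3, r3 -> r2=0x96
body[3] xor  r2, r4, r4 -> r2=0x00
body[4] add  r4, r4, #40 -> r4=0x54
body[5] add  r3, r2, r3 -> r3=0x4b
body[6] xor  r2, r2, r0 -> r2=0xaf
body[7] sub  r1, r1, #13 -> r1=0xec
epilogue: pop r3=0x4b, sp=0xcb
epilogue: pop r2=0x44, sp=0xcc
r1: caller-saved, written=True
r2: callee-saved, written=True
r3: callee-saved, written=True

SURVIVE = r2,r3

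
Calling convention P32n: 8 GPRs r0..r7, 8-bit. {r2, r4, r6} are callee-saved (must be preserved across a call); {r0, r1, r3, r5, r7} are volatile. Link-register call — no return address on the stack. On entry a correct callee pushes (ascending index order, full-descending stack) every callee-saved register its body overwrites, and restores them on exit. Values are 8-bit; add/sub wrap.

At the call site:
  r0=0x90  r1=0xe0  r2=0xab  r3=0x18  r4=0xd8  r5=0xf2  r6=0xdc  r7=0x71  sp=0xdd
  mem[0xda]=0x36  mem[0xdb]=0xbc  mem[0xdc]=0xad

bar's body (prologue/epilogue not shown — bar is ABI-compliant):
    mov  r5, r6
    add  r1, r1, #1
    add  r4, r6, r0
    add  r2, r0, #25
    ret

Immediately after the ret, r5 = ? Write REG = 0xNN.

REG = 0xdc

prologue: push r2 → mem[0xdc]=0xab, sp=0xdc
prologue: push r4 → mem[0xdb]=0xd8, sp=0xdb
body[0] mov  r5, r6 → r5=0xdc
body[1] add  r1, r1, #1 → r1=0xe1
body[2] add  r4, r6, r0 → r4=0x6c
body[3] add  r2, r0, #25 → r2=0xa9
epilogue: pop r4=0xd8, sp=0xdc
epilogue: pop r2=0xab, sp=0xdd
r5 is caller-saved → body value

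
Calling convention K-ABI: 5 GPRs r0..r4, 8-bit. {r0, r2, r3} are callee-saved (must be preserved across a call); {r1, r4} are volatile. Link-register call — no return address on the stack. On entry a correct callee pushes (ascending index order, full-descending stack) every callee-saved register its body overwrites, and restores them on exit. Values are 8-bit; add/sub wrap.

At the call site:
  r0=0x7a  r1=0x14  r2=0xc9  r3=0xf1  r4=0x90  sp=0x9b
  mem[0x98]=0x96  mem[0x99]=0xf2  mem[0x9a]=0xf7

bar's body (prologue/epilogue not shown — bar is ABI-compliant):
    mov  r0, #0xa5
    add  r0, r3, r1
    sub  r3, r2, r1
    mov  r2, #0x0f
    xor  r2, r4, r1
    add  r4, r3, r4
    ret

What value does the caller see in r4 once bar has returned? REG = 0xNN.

prologue: push r0 → mem[0x9a]=0x7a, sp=0x9a
prologue: push r2 → mem[0x99]=0xc9, sp=0x99
prologue: push r3 → mem[0x98]=0xf1, sp=0x98
body[0] mov  r0, #0xa5 → r0=0xa5
body[1] add  r0, r3, r1 → r0=0x05
body[2] sub  r3, r2, r1 → r3=0xb5
body[3] mov  r2, #0x0f → r2=0x0f
body[4] xor  r2, r4, r1 → r2=0x84
body[5] add  r4, r3, r4 → r4=0x45
epilogue: pop r3=0xf1, sp=0x99
epilogue: pop r2=0xc9, sp=0x9a
epilogue: pop r0=0x7a, sp=0x9b
r4 is caller-saved → body value

REG = 0x45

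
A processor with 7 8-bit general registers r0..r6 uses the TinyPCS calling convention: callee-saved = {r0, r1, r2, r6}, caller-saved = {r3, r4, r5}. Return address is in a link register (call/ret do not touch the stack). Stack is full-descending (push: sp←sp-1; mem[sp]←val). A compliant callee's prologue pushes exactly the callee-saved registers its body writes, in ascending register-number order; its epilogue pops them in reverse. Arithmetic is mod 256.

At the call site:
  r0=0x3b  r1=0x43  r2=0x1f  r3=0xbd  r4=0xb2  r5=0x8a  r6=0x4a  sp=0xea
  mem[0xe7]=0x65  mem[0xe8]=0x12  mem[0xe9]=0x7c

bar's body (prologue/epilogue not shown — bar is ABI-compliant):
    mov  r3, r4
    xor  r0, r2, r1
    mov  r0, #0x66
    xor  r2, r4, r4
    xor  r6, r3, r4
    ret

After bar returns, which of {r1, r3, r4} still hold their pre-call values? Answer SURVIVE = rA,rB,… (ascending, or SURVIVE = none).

SURVIVE = r1,r4

prologue: push r0 -> mem[0xe9]=0x3b, sp=0xe9
prologue: push r2 -> mem[0xe8]=0x1f, sp=0xe8
prologue: push r6 -> mem[0xe7]=0x4a, sp=0xe7
body[0] mov  r3, r4 -> r3=0xb2
body[1] xor  r0, r2, r1 -> r0=0x5c
body[2] mov  r0, #0x66 -> r0=0x66
body[3] xor  r2, r4, r4 -> r2=0x00
body[4] xor  r6, r3, r4 -> r6=0x00
epilogue: pop r6=0x4a, sp=0xe8
epilogue: pop r2=0x1f, sp=0xe9
epilogue: pop r0=0x3b, sp=0xea
r1: callee-saved, written=False
r3: caller-saved, written=True
r4: caller-saved, written=False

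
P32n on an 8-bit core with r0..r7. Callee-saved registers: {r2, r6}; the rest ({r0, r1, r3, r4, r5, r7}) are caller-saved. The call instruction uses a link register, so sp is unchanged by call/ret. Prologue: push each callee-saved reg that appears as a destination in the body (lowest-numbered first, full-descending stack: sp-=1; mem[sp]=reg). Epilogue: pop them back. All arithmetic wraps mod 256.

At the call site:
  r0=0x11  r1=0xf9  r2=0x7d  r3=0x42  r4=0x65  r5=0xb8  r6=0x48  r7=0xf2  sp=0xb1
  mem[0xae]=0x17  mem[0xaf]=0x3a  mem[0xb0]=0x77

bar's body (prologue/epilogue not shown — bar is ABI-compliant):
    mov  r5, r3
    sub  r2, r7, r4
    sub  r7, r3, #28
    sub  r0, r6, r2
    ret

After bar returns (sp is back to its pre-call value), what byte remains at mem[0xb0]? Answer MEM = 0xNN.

prologue: push r2 → mem[0xb0]=0x7d, sp=0xb0
body[0] mov  r5, r3 → r5=0x42
body[1] sub  r2, r7, r4 → r2=0x8d
body[2] sub  r7, r3, #28 → r7=0x26
body[3] sub  r0, r6, r2 → r0=0xbb
epilogue: pop r2=0x7d, sp=0xb1
prologue pushed ['r2'] at ['0xb0']

MEM = 0x7d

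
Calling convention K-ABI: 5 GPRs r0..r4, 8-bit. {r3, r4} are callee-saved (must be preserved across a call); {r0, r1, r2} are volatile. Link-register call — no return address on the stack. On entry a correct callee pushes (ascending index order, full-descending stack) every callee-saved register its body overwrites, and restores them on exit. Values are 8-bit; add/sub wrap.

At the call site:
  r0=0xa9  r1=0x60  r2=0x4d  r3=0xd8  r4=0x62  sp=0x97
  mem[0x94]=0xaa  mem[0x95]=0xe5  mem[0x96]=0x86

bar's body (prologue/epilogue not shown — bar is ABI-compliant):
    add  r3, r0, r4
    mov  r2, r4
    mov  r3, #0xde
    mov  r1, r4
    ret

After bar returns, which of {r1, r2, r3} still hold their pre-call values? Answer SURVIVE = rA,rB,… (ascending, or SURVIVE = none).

SURVIVE = r3

prologue: push r3 -> mem[0x96]=0xd8, sp=0x96
body[0] add  r3, r0, r4 -> r3=0x0b
body[1] mov  r2, r4 -> r2=0x62
body[2] mov  r3, #0xde -> r3=0xde
body[3] mov  r1, r4 -> r1=0x62
epilogue: pop r3=0xd8, sp=0x97
r1: caller-saved, written=True
r2: caller-saved, written=True
r3: callee-saved, written=True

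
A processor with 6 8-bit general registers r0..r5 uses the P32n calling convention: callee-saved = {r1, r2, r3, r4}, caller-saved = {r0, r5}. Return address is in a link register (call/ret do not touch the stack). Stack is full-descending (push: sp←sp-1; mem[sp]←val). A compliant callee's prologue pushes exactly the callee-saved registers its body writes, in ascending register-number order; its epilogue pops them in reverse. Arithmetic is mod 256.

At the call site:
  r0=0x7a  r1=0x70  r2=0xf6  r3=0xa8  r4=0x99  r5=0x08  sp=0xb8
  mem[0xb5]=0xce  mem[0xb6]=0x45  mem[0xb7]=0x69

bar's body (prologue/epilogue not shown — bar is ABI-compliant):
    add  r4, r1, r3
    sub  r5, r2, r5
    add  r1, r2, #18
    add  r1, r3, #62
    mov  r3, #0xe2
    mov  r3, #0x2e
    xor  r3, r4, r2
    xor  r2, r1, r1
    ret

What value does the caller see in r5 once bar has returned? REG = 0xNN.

REG = 0xee

prologue: push r1 → mem[0xb7]=0x70, sp=0xb7
prologue: push r2 → mem[0xb6]=0xf6, sp=0xb6
prologue: push r3 → mem[0xb5]=0xa8, sp=0xb5
prologue: push r4 → mem[0xb4]=0x99, sp=0xb4
body[0] add  r4, r1, r3 → r4=0x18
body[1] sub  r5, r2, r5 → r5=0xee
body[2] add  r1, r2, #18 → r1=0x08
body[3] add  r1, r3, #62 → r1=0xe6
body[4] mov  r3, #0xe2 → r3=0xe2
body[5] mov  r3, #0x2e → r3=0x2e
body[6] xor  r3, r4, r2 → r3=0xee
body[7] xor  r2, r1, r1 → r2=0x00
epilogue: pop r4=0x99, sp=0xb5
epilogue: pop r3=0xa8, sp=0xb6
epilogue: pop r2=0xf6, sp=0xb7
epilogue: pop r1=0x70, sp=0xb8
r5 is caller-saved → body value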